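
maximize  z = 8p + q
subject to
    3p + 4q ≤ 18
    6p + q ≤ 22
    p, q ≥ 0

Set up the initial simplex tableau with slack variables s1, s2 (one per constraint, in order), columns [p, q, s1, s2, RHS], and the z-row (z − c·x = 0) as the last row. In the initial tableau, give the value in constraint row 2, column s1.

Slack s1 belongs to constraint 1; its column is the unit vector e_1, so the entry in row 2 is 0.

0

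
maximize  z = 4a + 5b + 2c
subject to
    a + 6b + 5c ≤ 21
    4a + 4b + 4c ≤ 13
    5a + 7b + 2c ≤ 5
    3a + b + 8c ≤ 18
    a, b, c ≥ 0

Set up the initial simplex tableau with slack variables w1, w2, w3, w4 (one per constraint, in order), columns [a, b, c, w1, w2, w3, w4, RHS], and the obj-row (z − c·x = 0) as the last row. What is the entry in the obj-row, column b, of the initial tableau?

-5

The obj-row carries the negated objective coefficients: the b entry is -5.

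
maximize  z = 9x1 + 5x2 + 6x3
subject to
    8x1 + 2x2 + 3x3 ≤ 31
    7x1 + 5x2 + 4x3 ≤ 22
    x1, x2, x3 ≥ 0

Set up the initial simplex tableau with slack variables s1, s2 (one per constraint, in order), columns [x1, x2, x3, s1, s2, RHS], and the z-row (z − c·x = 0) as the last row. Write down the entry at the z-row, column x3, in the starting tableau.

The z-row carries the negated objective coefficients: the x3 entry is -6.

-6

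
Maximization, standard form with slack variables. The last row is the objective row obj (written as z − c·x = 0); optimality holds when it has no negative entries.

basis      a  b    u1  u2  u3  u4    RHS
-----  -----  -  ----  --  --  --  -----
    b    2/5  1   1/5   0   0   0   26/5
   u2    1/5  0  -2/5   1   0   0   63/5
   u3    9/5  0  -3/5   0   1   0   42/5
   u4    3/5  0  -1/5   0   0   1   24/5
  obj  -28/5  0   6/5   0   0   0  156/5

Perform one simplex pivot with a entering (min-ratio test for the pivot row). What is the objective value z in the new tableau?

172/3

Ratio test on column a — row 1: (26/5)/(2/5) = 13; row 2: (63/5)/(1/5) = 63; row 3: (42/5)/(9/5) = 14/3; row 4: (24/5)/(3/5) = 8. Minimum is 14/3 at row 3 (u3 leaves); pivot element 9/5.
Pivot on row 3; the obj-row RHS becomes 156/5 − (-28/5)·(14/3) = 172/3.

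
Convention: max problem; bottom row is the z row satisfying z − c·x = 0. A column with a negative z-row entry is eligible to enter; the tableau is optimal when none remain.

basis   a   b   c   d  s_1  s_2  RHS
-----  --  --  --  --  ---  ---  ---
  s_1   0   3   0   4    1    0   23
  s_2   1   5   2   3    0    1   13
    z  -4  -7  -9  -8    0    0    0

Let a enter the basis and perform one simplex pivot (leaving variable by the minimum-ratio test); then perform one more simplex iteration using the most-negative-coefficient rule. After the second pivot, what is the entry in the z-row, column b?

31/2

Ratio test on column a — row 1: entry 0 ≤ 0; row 2: 13/1 = 13. Minimum is 13 at row 2 (s_2 leaves); pivot element 1.
Divide row 2 by 1; eliminate column a from the other rows.
Second iteration: most negative z-row entry is -1 in column c, so c enters.
Ratio test on column c — row 1: entry 0 ≤ 0; row 2: 13/2 = 13/2. Minimum is 13/2 at row 2 (a leaves); pivot element 2.
Divide row 2 by 2; eliminate column c from the other rows.
After both pivots, the entry at the z-row, column b is 31/2.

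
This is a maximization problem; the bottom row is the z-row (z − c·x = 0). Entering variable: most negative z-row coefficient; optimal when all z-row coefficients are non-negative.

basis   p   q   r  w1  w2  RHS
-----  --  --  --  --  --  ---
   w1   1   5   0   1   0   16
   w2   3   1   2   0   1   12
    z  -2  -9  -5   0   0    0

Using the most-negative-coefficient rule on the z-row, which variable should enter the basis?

q

Negative z-row entries: p: -2, q: -9, r: -5.
The most negative is -9 in column q, so q enters.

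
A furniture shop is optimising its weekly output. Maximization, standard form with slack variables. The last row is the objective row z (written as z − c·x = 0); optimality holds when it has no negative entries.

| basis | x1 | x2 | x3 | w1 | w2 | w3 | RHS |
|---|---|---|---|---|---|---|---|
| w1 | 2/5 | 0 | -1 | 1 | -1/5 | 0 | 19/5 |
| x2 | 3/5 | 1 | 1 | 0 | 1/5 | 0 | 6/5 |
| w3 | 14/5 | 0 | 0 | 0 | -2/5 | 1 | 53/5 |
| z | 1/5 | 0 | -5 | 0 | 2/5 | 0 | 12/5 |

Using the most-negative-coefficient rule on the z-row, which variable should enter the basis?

Negative z-row entries: x3: -5.
The most negative is -5 in column x3, so x3 enters.

x3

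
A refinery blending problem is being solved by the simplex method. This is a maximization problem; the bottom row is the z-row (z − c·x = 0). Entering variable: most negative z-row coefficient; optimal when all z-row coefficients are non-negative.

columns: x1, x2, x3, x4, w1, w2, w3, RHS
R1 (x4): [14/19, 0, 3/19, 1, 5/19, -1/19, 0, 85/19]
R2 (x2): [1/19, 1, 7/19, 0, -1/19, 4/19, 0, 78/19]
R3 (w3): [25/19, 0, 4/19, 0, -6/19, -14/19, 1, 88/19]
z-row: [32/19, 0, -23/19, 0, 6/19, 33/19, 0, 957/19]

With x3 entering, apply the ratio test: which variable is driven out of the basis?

Column x3 entries and ratios — x4: (85/19)/(3/19) = 85/3; x2: (78/19)/(7/19) = 78/7; w3: (88/19)/(4/19) = 22.
Smallest ratio is 78/7 in the row of x2, so x2 leaves.

x2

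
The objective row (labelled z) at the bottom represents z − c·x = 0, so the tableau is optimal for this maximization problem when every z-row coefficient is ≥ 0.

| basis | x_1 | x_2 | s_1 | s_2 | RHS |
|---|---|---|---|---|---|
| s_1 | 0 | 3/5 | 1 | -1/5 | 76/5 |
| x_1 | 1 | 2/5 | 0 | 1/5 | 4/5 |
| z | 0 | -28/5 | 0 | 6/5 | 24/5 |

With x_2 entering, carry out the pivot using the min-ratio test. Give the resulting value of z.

Ratio test on column x_2 — row 1: (76/5)/(3/5) = 76/3; row 2: (4/5)/(2/5) = 2. Minimum is 2 at row 2 (x_1 leaves); pivot element 2/5.
Pivot on row 2; the z-row RHS becomes 24/5 − (-28/5)·2 = 16.

16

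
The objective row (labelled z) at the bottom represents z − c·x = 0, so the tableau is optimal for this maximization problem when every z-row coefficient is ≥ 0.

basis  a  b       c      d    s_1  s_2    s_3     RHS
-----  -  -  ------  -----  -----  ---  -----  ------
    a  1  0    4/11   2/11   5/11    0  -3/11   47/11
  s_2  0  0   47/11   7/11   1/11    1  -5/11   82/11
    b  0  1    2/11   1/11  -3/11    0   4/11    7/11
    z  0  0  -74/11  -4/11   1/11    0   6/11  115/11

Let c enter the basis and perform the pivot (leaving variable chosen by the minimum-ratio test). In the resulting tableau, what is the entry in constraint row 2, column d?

Ratio test on column c — row 1: (47/11)/(4/11) = 47/4; row 2: (82/11)/(47/11) = 82/47; row 3: (7/11)/(2/11) = 7/2. Minimum is 82/47 at row 2 (s_2 leaves); pivot element 47/11.
Divide row 2 by 47/11; eliminate column c from the other rows.
In the new row 2, the d entry is the old entry divided by the pivot: (7/11)/(47/11) = 7/47.

7/47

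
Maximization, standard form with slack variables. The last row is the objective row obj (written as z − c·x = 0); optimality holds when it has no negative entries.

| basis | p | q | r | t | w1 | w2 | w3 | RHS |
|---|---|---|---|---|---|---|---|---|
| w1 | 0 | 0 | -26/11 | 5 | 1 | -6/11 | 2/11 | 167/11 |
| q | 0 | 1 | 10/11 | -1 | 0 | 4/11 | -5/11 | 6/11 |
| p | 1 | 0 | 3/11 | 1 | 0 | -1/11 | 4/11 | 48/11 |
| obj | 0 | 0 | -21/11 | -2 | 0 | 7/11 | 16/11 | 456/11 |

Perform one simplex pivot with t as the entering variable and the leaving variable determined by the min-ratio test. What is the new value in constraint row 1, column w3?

Ratio test on column t — row 1: (167/11)/5 = 167/55; row 2: entry -1 ≤ 0; row 3: (48/11)/1 = 48/11. Minimum is 167/55 at row 1 (w1 leaves); pivot element 5.
Divide row 1 by 5; eliminate column t from the other rows.
In the new row 1, the w3 entry is the old entry divided by the pivot: (2/11)/5 = 2/55.

2/55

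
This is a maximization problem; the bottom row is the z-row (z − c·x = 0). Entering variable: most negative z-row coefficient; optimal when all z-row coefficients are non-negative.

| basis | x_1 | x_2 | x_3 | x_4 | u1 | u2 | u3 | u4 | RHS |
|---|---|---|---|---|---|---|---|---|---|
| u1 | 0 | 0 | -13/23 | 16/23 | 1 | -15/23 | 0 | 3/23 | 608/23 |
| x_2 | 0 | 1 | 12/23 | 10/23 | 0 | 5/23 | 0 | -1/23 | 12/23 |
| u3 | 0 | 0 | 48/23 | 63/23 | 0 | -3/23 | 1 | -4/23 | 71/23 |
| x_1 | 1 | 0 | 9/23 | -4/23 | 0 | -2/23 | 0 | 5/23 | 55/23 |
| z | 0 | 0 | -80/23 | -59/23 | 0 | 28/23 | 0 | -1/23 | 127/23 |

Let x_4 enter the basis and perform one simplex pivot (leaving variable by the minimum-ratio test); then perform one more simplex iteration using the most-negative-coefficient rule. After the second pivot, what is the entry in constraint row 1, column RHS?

155/6

Ratio test on column x_4 — row 1: (608/23)/(16/23) = 38; row 2: (12/23)/(10/23) = 6/5; row 3: (71/23)/(63/23) = 71/63; row 4: entry -4/23 ≤ 0. Minimum is 71/63 at row 3 (u3 leaves); pivot element 63/23.
Divide row 3 by 63/23; eliminate column x_4 from the other rows.
Second iteration: most negative z-row entry is -32/21 in column x_3, so x_3 enters.
Ratio test on column x_3 — row 1: entry -23/21 ≤ 0; row 2: (2/63)/(4/21) = 1/6; row 3: (71/63)/(16/21) = 71/48; row 4: (163/63)/(11/21) = 163/33. Minimum is 1/6 at row 2 (x_2 leaves); pivot element 4/21.
Divide row 2 by 4/21; eliminate column x_3 from the other rows.
After both pivots, the entry at constraint row 1, column RHS is 155/6.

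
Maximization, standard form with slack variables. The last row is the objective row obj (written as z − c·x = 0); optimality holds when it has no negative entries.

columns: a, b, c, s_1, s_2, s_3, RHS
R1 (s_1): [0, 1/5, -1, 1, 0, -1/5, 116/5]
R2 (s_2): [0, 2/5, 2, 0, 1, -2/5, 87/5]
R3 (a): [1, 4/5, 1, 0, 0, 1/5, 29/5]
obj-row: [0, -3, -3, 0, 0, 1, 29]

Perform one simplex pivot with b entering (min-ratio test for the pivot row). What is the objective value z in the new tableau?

Ratio test on column b — row 1: (116/5)/(1/5) = 116; row 2: (87/5)/(2/5) = 87/2; row 3: (29/5)/(4/5) = 29/4. Minimum is 29/4 at row 3 (a leaves); pivot element 4/5.
Pivot on row 3; the obj-row RHS becomes 29 − (-3)·(29/4) = 203/4.

203/4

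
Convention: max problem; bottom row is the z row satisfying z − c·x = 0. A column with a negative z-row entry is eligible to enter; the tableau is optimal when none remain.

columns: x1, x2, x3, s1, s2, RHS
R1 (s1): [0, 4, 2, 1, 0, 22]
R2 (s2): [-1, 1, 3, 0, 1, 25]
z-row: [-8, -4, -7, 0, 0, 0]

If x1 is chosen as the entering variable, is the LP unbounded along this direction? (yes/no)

Every constraint-row entry in column x1 is ≤ 0, so increasing x1 is unbounded.

yes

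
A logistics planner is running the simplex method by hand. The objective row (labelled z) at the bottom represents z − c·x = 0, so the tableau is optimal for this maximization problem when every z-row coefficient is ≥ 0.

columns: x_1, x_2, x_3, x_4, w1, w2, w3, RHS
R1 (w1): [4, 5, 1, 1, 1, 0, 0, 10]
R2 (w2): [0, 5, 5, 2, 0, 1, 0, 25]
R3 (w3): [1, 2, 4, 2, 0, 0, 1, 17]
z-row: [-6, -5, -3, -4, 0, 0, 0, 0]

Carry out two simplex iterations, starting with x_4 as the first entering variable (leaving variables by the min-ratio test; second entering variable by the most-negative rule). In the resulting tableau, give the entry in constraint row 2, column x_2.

Ratio test on column x_4 — row 1: 10/1 = 10; row 2: 25/2 = 25/2; row 3: 17/2 = 17/2. Minimum is 17/2 at row 3 (w3 leaves); pivot element 2.
Divide row 3 by 2; eliminate column x_4 from the other rows.
Second iteration: most negative z-row entry is -4 in column x_1, so x_1 enters.
Ratio test on column x_1 — row 1: (3/2)/(7/2) = 3/7; row 2: entry -1 ≤ 0; row 3: (17/2)/(1/2) = 17. Minimum is 3/7 at row 1 (w1 leaves); pivot element 7/2.
Divide row 1 by 7/2; eliminate column x_1 from the other rows.
After both pivots, the entry at constraint row 2, column x_2 is 29/7.

29/7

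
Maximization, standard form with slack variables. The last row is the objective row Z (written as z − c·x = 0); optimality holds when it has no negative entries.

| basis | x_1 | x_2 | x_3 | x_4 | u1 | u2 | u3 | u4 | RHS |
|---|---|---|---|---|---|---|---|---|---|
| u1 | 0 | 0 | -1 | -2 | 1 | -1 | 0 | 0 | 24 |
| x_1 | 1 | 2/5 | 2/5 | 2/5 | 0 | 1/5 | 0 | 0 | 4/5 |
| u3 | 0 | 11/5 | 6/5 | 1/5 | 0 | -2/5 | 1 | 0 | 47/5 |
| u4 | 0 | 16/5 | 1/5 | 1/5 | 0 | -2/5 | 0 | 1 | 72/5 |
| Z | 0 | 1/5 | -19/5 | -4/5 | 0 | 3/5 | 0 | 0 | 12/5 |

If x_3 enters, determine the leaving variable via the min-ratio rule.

Column x_3 entries and ratios — u1: -1 ≤ 0, skip; x_1: (4/5)/(2/5) = 2; u3: (47/5)/(6/5) = 47/6; u4: (72/5)/(1/5) = 72.
Smallest ratio is 2 in the row of x_1, so x_1 leaves.

x_1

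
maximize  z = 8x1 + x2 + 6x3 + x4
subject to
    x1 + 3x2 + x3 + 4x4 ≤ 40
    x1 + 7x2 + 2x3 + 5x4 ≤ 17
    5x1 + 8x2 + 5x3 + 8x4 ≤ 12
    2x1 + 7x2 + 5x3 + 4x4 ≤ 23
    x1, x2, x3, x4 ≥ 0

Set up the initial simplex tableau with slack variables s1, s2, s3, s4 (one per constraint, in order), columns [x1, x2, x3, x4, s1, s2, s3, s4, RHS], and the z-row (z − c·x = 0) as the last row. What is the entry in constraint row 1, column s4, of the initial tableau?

0

Slack s4 belongs to constraint 4; its column is the unit vector e_4, so the entry in row 1 is 0.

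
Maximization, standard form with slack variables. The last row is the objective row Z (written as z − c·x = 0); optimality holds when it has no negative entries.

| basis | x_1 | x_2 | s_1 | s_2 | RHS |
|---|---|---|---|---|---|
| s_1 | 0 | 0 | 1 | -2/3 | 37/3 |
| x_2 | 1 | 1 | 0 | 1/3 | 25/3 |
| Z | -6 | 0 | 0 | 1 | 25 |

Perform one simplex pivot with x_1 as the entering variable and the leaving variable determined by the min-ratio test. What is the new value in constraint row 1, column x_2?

Ratio test on column x_1 — row 1: entry 0 ≤ 0; row 2: (25/3)/1 = 25/3. Minimum is 25/3 at row 2 (x_2 leaves); pivot element 1.
Divide row 2 by 1; eliminate column x_1 from the other rows.
Row 1 update in column x_2: 0 − 0·1 = 0.

0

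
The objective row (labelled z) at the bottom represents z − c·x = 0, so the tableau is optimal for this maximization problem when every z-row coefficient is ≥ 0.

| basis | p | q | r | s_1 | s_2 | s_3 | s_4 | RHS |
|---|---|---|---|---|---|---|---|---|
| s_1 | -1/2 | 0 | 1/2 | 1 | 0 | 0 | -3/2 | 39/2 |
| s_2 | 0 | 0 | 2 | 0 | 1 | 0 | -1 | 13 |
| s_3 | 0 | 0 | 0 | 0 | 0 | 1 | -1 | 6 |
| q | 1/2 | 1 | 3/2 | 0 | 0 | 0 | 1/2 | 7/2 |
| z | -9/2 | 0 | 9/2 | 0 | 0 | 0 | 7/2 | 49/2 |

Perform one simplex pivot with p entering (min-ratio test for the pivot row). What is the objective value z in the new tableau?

Ratio test on column p — row 1: entry -1/2 ≤ 0; row 2: entry 0 ≤ 0; row 3: entry 0 ≤ 0; row 4: (7/2)/(1/2) = 7. Minimum is 7 at row 4 (q leaves); pivot element 1/2.
Pivot on row 4; the z-row RHS becomes 49/2 − (-9/2)·7 = 56.

56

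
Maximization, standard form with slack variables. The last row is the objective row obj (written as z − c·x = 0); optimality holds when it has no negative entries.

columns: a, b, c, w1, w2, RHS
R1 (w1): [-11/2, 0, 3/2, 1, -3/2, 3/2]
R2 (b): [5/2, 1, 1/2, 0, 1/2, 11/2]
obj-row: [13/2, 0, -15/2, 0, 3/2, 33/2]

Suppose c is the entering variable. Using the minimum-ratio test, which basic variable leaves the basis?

Column c entries and ratios — w1: (3/2)/(3/2) = 1; b: (11/2)/(1/2) = 11.
Smallest ratio is 1 in the row of w1, so w1 leaves.

w1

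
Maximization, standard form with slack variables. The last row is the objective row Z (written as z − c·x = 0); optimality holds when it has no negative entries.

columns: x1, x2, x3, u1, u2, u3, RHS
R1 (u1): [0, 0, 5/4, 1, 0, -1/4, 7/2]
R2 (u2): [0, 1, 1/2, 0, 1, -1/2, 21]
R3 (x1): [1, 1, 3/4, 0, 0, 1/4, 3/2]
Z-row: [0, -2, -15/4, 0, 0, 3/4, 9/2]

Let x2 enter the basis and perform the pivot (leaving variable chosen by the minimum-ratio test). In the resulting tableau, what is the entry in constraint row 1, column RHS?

7/2

Ratio test on column x2 — row 1: entry 0 ≤ 0; row 2: 21/1 = 21; row 3: (3/2)/1 = 3/2. Minimum is 3/2 at row 3 (x1 leaves); pivot element 1.
Divide row 3 by 1; eliminate column x2 from the other rows.
Row 1 update in column RHS: 7/2 − 0·(3/2) = 7/2.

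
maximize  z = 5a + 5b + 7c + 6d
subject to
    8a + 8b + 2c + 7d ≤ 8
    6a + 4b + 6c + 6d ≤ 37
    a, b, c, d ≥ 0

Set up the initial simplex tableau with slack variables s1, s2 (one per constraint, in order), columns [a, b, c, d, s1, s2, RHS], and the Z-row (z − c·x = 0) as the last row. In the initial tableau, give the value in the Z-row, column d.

The Z-row carries the negated objective coefficients: the d entry is -6.

-6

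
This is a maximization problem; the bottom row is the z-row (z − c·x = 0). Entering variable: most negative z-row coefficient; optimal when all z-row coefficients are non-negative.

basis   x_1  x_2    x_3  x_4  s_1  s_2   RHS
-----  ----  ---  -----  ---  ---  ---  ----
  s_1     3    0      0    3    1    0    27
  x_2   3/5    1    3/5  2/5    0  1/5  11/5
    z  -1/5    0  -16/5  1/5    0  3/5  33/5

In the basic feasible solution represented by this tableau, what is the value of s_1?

s_1 is basic (row 1); its value is the RHS of that row, 27.

27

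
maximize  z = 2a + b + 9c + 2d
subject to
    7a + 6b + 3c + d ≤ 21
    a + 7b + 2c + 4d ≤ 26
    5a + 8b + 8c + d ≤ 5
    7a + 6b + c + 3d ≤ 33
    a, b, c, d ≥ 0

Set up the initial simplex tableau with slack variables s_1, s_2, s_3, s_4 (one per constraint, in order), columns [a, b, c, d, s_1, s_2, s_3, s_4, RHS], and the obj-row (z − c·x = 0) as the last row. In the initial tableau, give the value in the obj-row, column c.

-9

The obj-row carries the negated objective coefficients: the c entry is -9.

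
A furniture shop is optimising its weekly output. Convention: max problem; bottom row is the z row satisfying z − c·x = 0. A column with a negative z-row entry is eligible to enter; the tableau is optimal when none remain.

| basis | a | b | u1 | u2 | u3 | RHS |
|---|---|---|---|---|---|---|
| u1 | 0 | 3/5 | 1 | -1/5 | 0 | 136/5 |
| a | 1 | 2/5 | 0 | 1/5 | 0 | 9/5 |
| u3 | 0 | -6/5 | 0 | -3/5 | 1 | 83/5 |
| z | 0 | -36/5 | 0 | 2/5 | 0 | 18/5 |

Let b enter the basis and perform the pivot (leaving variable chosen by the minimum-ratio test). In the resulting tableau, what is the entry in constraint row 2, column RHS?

9/2

Ratio test on column b — row 1: (136/5)/(3/5) = 136/3; row 2: (9/5)/(2/5) = 9/2; row 3: entry -6/5 ≤ 0. Minimum is 9/2 at row 2 (a leaves); pivot element 2/5.
Divide row 2 by 2/5; eliminate column b from the other rows.
In the new row 2, the RHS entry is the old entry divided by the pivot: (9/5)/(2/5) = 9/2.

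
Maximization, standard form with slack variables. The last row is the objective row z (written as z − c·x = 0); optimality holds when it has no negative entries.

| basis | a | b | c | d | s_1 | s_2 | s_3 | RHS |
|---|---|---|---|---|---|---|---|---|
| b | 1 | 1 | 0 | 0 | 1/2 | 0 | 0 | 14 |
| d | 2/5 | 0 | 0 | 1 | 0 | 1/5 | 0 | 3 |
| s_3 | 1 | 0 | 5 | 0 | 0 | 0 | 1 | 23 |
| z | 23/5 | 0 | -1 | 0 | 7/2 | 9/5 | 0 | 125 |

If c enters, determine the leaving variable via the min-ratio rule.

s_3

Column c entries and ratios — b: 0 ≤ 0, skip; d: 0 ≤ 0, skip; s_3: 23/5 = 23/5.
Smallest ratio is 23/5 in the row of s_3, so s_3 leaves.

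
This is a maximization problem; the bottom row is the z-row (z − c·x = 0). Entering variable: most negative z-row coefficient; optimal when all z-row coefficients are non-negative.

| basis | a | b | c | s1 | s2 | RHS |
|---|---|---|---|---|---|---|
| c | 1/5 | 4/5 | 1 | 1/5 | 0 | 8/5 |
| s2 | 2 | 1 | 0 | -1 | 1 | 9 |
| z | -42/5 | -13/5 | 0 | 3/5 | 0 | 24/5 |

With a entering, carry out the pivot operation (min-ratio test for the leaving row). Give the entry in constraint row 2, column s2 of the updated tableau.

Ratio test on column a — row 1: (8/5)/(1/5) = 8; row 2: 9/2 = 9/2. Minimum is 9/2 at row 2 (s2 leaves); pivot element 2.
Divide row 2 by 2; eliminate column a from the other rows.
In the new row 2, the s2 entry is the old entry divided by the pivot: 1/2 = 1/2.

1/2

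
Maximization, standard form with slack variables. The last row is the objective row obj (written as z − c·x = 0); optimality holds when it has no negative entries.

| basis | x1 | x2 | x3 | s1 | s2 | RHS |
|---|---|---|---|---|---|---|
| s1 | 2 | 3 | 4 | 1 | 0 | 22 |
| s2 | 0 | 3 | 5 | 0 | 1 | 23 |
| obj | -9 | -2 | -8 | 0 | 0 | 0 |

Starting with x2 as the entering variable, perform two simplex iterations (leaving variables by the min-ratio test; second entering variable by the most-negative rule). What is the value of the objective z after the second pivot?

99

Ratio test on column x2 — row 1: 22/3 = 22/3; row 2: 23/3 = 23/3. Minimum is 22/3 at row 1 (s1 leaves); pivot element 3.
Pivot on row 1; the obj-row RHS becomes 0 − (-2)·(22/3) = 44/3.
Next entering variable (most negative obj-row entry -23/3): x1.
Ratio test on column x1 — row 1: (22/3)/(2/3) = 11; row 2: entry -2 ≤ 0. Minimum is 11 at row 1 (x2 leaves); pivot element 2/3.
After the second pivot the obj-row RHS is 44/3 − (-23/3)·11 = 99.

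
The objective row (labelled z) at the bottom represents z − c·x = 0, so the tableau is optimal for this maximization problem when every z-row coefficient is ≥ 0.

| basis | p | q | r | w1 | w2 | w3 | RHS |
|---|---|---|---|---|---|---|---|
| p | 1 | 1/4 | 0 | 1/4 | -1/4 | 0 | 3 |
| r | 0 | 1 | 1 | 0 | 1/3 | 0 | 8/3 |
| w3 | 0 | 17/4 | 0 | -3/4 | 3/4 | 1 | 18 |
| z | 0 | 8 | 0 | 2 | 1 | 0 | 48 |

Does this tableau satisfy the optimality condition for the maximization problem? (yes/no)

Every z-row coefficient is ≥ 0, so the tableau is optimal.

yes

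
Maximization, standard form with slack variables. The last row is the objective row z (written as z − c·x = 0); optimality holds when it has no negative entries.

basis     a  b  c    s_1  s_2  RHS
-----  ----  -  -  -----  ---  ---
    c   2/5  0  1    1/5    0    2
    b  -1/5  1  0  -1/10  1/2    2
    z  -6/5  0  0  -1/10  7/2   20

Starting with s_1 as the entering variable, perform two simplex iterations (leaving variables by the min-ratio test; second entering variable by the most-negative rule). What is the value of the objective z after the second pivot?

26

Ratio test on column s_1 — row 1: 2/(1/5) = 10; row 2: entry -1/10 ≤ 0. Minimum is 10 at row 1 (c leaves); pivot element 1/5.
Pivot on row 1; the z-row RHS becomes 20 − (-1/10)·10 = 21.
Next entering variable (most negative z-row entry -1): a.
Ratio test on column a — row 1: 10/2 = 5; row 2: entry 0 ≤ 0. Minimum is 5 at row 1 (s_1 leaves); pivot element 2.
After the second pivot the z-row RHS is 21 − (-1)·5 = 26.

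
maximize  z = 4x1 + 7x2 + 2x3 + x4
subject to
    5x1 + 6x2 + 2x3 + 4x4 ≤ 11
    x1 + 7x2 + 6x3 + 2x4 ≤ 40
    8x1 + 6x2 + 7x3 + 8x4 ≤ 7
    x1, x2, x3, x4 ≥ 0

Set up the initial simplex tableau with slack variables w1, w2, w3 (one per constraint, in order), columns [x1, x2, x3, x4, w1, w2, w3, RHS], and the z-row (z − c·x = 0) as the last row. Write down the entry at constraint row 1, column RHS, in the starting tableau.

The RHS of constraint 1 is b_1 = 11.

11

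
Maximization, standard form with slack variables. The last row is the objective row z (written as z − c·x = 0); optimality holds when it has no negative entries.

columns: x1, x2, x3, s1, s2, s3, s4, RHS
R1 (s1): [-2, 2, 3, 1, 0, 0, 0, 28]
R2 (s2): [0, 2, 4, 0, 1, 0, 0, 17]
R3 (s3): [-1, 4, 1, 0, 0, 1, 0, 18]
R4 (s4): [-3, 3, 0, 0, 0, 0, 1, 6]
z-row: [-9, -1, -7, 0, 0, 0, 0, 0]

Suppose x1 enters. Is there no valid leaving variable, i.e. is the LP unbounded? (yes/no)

Every constraint-row entry in column x1 is ≤ 0, so increasing x1 is unbounded.

yes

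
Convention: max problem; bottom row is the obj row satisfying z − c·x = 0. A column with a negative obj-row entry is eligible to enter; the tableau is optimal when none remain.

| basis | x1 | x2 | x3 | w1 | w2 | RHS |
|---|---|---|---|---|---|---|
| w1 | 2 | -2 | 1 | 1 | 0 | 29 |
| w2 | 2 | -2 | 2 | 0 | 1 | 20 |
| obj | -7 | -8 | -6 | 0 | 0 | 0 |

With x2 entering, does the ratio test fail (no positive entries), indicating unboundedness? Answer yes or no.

yes

Every constraint-row entry in column x2 is ≤ 0, so increasing x2 is unbounded.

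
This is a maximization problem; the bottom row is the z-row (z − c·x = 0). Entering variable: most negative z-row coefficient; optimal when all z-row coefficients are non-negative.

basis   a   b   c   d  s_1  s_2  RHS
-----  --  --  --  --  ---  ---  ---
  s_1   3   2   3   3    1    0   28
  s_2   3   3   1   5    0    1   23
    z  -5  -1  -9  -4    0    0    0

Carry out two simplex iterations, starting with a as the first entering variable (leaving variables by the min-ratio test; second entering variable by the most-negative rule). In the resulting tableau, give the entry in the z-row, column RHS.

Ratio test on column a — row 1: 28/3 = 28/3; row 2: 23/3 = 23/3. Minimum is 23/3 at row 2 (s_2 leaves); pivot element 3.
Divide row 2 by 3; eliminate column a from the other rows.
Second iteration: most negative z-row entry is -22/3 in column c, so c enters.
Ratio test on column c — row 1: 5/2 = 5/2; row 2: (23/3)/(1/3) = 23. Minimum is 5/2 at row 1 (s_1 leaves); pivot element 2.
Divide row 1 by 2; eliminate column c from the other rows.
After both pivots, the entry at the z-row, column RHS is 170/3.

170/3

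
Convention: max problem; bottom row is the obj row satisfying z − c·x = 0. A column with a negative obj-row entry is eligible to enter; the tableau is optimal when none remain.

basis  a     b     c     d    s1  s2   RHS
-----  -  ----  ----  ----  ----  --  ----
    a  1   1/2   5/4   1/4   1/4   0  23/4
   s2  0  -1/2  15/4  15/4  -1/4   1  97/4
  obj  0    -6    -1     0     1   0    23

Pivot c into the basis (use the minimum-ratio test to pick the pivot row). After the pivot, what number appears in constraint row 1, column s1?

Ratio test on column c — row 1: (23/4)/(5/4) = 23/5; row 2: (97/4)/(15/4) = 97/15. Minimum is 23/5 at row 1 (a leaves); pivot element 5/4.
Divide row 1 by 5/4; eliminate column c from the other rows.
In the new row 1, the s1 entry is the old entry divided by the pivot: (1/4)/(5/4) = 1/5.

1/5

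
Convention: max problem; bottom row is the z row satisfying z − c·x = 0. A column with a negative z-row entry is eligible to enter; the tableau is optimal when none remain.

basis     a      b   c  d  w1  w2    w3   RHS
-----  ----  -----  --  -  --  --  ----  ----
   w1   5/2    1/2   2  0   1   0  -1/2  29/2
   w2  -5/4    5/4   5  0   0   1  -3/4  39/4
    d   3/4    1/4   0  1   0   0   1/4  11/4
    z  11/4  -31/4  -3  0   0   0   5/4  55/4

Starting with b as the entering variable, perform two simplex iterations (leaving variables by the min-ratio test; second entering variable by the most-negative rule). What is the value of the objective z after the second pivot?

391/5

Ratio test on column b — row 1: (29/2)/(1/2) = 29; row 2: (39/4)/(5/4) = 39/5; row 3: (11/4)/(1/4) = 11. Minimum is 39/5 at row 2 (w2 leaves); pivot element 5/4.
Pivot on row 2; the z-row RHS becomes 55/4 − (-31/4)·(39/5) = 371/5.
Next entering variable (most negative z-row entry -5): a.
Ratio test on column a — row 1: (53/5)/3 = 53/15; row 2: entry -1 ≤ 0; row 3: (4/5)/1 = 4/5. Minimum is 4/5 at row 3 (d leaves); pivot element 1.
After the second pivot the z-row RHS is 371/5 − (-5)·(4/5) = 391/5.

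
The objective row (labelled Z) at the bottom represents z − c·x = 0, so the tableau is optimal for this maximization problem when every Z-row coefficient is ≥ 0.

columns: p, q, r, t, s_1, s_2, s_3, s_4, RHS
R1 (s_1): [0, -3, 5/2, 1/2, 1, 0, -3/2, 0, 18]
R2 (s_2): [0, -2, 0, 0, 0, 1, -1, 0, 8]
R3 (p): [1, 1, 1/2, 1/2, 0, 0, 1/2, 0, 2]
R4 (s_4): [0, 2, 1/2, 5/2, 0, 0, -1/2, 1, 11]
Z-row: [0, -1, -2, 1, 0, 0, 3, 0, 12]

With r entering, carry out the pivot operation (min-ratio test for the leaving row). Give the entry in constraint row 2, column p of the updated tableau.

0

Ratio test on column r — row 1: 18/(5/2) = 36/5; row 2: entry 0 ≤ 0; row 3: 2/(1/2) = 4; row 4: 11/(1/2) = 22. Minimum is 4 at row 3 (p leaves); pivot element 1/2.
Divide row 3 by 1/2; eliminate column r from the other rows.
Row 2 update in column p: 0 − 0·2 = 0.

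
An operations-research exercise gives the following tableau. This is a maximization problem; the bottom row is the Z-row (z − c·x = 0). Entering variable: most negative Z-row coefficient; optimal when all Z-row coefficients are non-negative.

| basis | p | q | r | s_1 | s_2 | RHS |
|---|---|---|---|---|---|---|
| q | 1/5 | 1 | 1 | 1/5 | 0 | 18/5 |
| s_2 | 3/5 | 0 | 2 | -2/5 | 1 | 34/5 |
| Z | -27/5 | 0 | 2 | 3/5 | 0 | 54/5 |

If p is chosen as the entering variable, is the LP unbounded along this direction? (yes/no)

Column p has positive entries in row(s) 1, 2, so the ratio test bounds it — not unbounded.

no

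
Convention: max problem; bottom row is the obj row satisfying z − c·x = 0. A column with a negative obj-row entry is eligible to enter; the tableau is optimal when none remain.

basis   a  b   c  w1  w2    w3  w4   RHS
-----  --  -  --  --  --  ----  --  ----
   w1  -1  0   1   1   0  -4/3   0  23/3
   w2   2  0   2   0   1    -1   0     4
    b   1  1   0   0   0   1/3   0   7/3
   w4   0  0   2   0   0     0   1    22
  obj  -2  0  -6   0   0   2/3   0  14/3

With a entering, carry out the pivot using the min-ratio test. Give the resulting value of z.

Ratio test on column a — row 1: entry -1 ≤ 0; row 2: 4/2 = 2; row 3: (7/3)/1 = 7/3; row 4: entry 0 ≤ 0. Minimum is 2 at row 2 (w2 leaves); pivot element 2.
Pivot on row 2; the obj-row RHS becomes 14/3 − (-2)·2 = 26/3.

26/3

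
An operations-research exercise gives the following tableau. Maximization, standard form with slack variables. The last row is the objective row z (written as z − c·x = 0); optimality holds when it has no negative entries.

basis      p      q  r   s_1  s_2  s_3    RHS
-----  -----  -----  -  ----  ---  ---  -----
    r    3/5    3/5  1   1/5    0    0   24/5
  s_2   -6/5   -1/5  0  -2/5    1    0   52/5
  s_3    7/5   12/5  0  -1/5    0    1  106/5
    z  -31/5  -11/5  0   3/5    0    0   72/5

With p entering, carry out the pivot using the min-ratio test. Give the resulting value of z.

Ratio test on column p — row 1: (24/5)/(3/5) = 8; row 2: entry -6/5 ≤ 0; row 3: (106/5)/(7/5) = 106/7. Minimum is 8 at row 1 (r leaves); pivot element 3/5.
Pivot on row 1; the z-row RHS becomes 72/5 − (-31/5)·8 = 64.

64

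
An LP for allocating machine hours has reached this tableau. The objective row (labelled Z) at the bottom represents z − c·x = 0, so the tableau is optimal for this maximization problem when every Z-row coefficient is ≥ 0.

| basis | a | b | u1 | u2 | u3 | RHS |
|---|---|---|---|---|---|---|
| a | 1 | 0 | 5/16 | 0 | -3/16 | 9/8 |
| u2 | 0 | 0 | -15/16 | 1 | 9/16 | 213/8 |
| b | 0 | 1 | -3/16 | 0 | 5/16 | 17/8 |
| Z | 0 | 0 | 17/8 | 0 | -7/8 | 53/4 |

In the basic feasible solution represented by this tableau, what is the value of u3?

0

u3 is not in the basis, so in the current basic feasible solution u3 = 0.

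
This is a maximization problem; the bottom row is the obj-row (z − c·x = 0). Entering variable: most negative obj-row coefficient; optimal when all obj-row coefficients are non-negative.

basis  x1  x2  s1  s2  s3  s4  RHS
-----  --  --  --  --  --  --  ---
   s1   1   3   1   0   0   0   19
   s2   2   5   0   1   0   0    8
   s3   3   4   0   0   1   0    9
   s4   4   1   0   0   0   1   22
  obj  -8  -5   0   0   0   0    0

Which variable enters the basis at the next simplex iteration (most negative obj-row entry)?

x1

Negative obj-row entries: x1: -8, x2: -5.
The most negative is -8 in column x1, so x1 enters.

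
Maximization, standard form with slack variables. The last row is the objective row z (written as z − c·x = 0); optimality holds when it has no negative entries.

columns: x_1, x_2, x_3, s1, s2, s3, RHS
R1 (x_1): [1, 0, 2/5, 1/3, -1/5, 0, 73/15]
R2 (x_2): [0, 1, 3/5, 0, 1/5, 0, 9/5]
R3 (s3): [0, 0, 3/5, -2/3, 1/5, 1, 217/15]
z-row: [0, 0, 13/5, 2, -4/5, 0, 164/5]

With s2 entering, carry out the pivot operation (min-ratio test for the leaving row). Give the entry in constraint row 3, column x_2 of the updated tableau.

-1

Ratio test on column s2 — row 1: entry -1/5 ≤ 0; row 2: (9/5)/(1/5) = 9; row 3: (217/15)/(1/5) = 217/3. Minimum is 9 at row 2 (x_2 leaves); pivot element 1/5.
Divide row 2 by 1/5; eliminate column s2 from the other rows.
Row 3 update in column x_2: 0 − (1/5)·5 = -1.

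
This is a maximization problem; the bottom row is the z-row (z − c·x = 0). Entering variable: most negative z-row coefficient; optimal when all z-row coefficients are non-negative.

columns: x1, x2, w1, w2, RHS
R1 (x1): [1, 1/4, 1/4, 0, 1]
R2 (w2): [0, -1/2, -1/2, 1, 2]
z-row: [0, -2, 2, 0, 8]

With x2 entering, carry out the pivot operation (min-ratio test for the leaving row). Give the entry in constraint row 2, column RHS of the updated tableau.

Ratio test on column x2 — row 1: 1/(1/4) = 4; row 2: entry -1/2 ≤ 0. Minimum is 4 at row 1 (x1 leaves); pivot element 1/4.
Divide row 1 by 1/4; eliminate column x2 from the other rows.
Row 2 update in column RHS: 2 − (-1/2)·4 = 4.

4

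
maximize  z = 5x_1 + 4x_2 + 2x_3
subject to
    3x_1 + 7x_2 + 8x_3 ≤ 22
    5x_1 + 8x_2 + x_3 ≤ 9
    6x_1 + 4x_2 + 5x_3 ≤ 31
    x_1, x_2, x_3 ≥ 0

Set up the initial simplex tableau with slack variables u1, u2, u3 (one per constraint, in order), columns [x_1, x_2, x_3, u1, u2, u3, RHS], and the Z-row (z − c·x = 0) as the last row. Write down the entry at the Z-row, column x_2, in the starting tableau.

The Z-row carries the negated objective coefficients: the x_2 entry is -4.

-4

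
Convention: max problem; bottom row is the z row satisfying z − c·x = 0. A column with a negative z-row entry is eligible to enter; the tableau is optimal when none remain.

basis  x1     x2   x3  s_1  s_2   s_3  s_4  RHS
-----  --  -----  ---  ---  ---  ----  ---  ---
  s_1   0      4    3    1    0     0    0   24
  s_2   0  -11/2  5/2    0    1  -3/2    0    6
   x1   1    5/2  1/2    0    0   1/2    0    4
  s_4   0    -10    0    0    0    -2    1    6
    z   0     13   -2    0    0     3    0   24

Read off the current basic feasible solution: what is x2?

x2 is not in the basis, so in the current basic feasible solution x2 = 0.

0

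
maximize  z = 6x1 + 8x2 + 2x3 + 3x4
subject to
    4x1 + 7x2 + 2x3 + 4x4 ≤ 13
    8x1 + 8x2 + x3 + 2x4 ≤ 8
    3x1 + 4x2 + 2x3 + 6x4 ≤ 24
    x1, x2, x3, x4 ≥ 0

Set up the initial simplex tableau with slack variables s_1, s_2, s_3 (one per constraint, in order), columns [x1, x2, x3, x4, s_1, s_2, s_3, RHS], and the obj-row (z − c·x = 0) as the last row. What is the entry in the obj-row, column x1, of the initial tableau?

The obj-row carries the negated objective coefficients: the x1 entry is -6.

-6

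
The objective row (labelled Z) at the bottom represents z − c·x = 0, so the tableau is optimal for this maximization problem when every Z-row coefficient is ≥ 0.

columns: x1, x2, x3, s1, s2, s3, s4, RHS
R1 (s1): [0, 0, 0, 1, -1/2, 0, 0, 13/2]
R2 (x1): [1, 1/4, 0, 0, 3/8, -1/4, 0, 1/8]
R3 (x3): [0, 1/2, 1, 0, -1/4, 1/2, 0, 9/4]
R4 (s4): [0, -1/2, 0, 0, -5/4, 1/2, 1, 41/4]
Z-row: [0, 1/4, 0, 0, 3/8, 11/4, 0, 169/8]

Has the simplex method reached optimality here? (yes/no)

Every Z-row coefficient is ≥ 0, so the tableau is optimal.

yes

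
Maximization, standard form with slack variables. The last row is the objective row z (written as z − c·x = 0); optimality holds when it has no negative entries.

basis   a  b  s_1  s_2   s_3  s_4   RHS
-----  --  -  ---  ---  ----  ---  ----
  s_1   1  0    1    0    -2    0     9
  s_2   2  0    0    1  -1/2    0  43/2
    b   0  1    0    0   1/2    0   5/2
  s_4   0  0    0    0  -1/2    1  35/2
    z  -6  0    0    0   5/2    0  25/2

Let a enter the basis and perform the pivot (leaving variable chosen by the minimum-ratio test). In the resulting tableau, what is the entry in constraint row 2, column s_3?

7/2

Ratio test on column a — row 1: 9/1 = 9; row 2: (43/2)/2 = 43/4; row 3: entry 0 ≤ 0; row 4: entry 0 ≤ 0. Minimum is 9 at row 1 (s_1 leaves); pivot element 1.
Divide row 1 by 1; eliminate column a from the other rows.
Row 2 update in column s_3: -1/2 − 2·(-2) = 7/2.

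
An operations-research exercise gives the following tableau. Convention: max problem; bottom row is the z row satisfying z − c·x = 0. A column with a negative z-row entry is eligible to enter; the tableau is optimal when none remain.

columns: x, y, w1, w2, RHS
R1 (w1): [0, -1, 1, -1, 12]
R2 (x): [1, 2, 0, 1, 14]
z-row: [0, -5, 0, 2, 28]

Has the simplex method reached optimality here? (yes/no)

no

The z-row has a negative entry -5 in column y, so it is not optimal.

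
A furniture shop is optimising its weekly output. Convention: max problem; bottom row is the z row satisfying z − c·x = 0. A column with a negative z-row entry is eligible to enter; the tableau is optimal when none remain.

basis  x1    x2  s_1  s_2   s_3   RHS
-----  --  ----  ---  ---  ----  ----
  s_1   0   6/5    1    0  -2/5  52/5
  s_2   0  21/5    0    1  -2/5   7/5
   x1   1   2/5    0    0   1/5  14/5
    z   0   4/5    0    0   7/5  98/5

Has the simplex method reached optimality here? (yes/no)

yes

Every z-row coefficient is ≥ 0, so the tableau is optimal.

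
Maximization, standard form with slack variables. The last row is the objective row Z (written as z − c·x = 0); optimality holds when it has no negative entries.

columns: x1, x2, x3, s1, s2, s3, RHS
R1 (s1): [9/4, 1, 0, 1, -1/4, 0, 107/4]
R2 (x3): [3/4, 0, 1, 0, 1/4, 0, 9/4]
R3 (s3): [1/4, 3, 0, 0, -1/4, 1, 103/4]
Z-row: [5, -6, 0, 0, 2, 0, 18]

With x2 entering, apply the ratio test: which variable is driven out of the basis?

s3

Column x2 entries and ratios — s1: (107/4)/1 = 107/4; x3: 0 ≤ 0, skip; s3: (103/4)/3 = 103/12.
Smallest ratio is 103/12 in the row of s3, so s3 leaves.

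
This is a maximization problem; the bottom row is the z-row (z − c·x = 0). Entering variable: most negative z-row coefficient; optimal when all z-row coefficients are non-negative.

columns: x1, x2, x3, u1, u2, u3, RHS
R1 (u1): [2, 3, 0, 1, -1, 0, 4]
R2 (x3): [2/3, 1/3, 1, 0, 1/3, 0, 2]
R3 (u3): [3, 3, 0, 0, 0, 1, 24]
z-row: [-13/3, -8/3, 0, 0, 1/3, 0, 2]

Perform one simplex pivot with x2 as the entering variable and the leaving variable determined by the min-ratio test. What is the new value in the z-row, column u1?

Ratio test on column x2 — row 1: 4/3 = 4/3; row 2: 2/(1/3) = 6; row 3: 24/3 = 8. Minimum is 4/3 at row 1 (u1 leaves); pivot element 3.
Divide row 1 by 3; eliminate column x2 from the other rows.
z-row update in column u1: 0 − (-8/3)·(1/3) = 8/9.

8/9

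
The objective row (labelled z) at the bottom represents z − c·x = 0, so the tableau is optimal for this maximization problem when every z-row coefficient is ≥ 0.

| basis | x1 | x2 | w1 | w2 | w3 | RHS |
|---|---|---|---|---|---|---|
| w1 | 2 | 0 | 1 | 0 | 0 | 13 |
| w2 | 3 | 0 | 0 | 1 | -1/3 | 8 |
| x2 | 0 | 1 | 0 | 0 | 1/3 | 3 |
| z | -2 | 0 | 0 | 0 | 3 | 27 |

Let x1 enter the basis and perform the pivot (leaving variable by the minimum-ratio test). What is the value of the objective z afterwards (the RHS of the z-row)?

97/3

Ratio test on column x1 — row 1: 13/2 = 13/2; row 2: 8/3 = 8/3; row 3: entry 0 ≤ 0. Minimum is 8/3 at row 2 (w2 leaves); pivot element 3.
Pivot on row 2; the z-row RHS becomes 27 − (-2)·(8/3) = 97/3.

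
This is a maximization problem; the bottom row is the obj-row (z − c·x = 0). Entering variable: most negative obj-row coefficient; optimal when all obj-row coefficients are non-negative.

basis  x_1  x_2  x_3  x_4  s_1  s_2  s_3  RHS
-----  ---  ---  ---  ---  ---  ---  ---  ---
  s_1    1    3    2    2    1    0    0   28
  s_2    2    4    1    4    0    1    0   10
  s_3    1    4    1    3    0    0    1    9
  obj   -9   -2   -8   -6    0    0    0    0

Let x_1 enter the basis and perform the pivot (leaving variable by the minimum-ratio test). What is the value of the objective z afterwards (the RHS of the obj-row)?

45

Ratio test on column x_1 — row 1: 28/1 = 28; row 2: 10/2 = 5; row 3: 9/1 = 9. Minimum is 5 at row 2 (s_2 leaves); pivot element 2.
Pivot on row 2; the obj-row RHS becomes 0 − (-9)·5 = 45.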